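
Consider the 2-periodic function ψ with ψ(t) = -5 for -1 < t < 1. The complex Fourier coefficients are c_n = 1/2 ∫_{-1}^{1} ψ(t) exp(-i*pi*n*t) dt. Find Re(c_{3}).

0

Since ψ is real-valued, Re(c_{3}) = 1/2 ∫_{-1}^{1} ψ(t) cos(3*pi*t) dt = a_{3}/2.
ψ is even and cos(3*pi*t) is even, so the integrand is even: ∫_{-1}^{1} ψ(t) cos(3*pi*t) dt = 2∫_0^{1} ψ(t) cos(3*pi*t) dt.
Directly, an antiderivative of (-5) cos(3*pi*t) is -5*sin(3*pi*t)/(3*pi); evaluating from 0 to 1: ∫_{0}^{1} (-5) cos(3*pi*t) dt = (0) - (0) = 0.
So ∫_{-1}^{1} ψ(t) cos(3*pi*t) dt = 0.
Hence Re(c_{3}) = (1/2)·(0) = 0.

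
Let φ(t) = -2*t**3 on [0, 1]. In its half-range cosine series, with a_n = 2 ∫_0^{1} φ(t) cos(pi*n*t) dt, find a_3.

4*(-4 + 9*pi**2)/(27*pi**4)

a_3 = 2 ∫_0^{1} (-2*t**3) cos(3*pi*t) dt.
Integrating by parts three times (tabular method), an antiderivative of (-2*t**3) cos(3*pi*t) is -2*t**3*sin(3*pi*t)/(3*pi) - 2*t**2*cos(3*pi*t)/(3*pi**2) + 4*t*sin(3*pi*t)/(9*pi**3) + 4*cos(3*pi*t)/(27*pi**4); evaluating from 0 to 1: ∫_{0}^{1} (-2*t**3) cos(3*pi*t) dt = (2*(-2 + 9*pi**2)/(27*pi**4)) - (4/(27*pi**4)) = 2*(-4 + 9*pi**2)/(27*pi**4).
Hence a_3 = 2·(2*(-4 + 9*pi**2)/(27*pi**4)) = 4*(-4 + 9*pi**2)/(27*pi**4).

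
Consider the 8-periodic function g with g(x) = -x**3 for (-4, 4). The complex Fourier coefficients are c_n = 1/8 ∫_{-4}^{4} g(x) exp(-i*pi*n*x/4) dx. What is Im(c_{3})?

Since g is real-valued, Im(c_{3}) = -1/8 ∫_{-4}^{4} g(x) sin(3*pi*x/4) dx = -b_{3}/2.
g is odd and sin(3*pi*x/4) is odd, so the integrand is even: ∫_{-4}^{4} g(x) sin(3*pi*x/4) dx = 2∫_0^{4} g(x) sin(3*pi*x/4) dx.
Integrating by parts three times (tabular method), an antiderivative of (-x**3) sin(3*pi*x/4) is 4*x**3*cos(3*pi*x/4)/(3*pi) - 16*x**2*sin(3*pi*x/4)/(3*pi**2) - 128*x*cos(3*pi*x/4)/(9*pi**3) + 512*sin(3*pi*x/4)/(27*pi**4); evaluating from 0 to 4: ∫_{0}^{4} (-x**3) sin(3*pi*x/4) dx = (256*(2 - 3*pi**2)/(9*pi**3)) - (0) = 256*(2 - 3*pi**2)/(9*pi**3).
So ∫_{-4}^{4} g(x) sin(3*pi*x/4) dx = 512*(2 - 3*pi**2)/(9*pi**3).
Hence Im(c_{3}) = (-1/8)·(512*(2 - 3*pi**2)/(9*pi**3)) = 64*(-2 + 3*pi**2)/(9*pi**3).

64*(-2 + 3*pi**2)/(9*pi**3)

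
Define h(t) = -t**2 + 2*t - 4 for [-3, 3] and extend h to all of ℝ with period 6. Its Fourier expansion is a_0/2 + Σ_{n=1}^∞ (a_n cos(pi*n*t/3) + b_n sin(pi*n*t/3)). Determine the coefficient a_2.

a_2 = 1/3 ∫_{-3}^{3} h(t) cos(2*pi*t/3) dt.
Integrating by parts twice (tabular method), an antiderivative of (-t**2 + 2*t - 4) cos(2*pi*t/3) is -3*t**2*sin(2*pi*t/3)/(2*pi) + 3*t*sin(2*pi*t/3)/pi - 9*t*cos(2*pi*t/3)/(2*pi**2) - 6*sin(2*pi*t/3)/pi + 27*sin(2*pi*t/3)/(4*pi**3) + 9*cos(2*pi*t/3)/(2*pi**2); evaluating from -3 to 3: ∫_{-3}^{3} (-t**2 + 2*t - 4) cos(2*pi*t/3) dt = (-9/pi**2) - (18/pi**2) = -27/pi**2.
Hence a_2 = (1/3)·(-27/pi**2) = -9/pi**2.

-9/pi**2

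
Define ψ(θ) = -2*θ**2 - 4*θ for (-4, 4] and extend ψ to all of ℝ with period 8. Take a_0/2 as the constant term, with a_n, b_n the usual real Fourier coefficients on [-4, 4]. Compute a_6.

a_6 = 1/4 ∫_{-4}^{4} ψ(θ) cos(3*pi*θ/2) dθ.
Integrating by parts twice (tabular method), an antiderivative of (-2*θ**2 - 4*θ) cos(3*pi*θ/2) is -4*θ**2*sin(3*pi*θ/2)/(3*pi) - 8*θ*sin(3*pi*θ/2)/(3*pi) - 16*θ*cos(3*pi*θ/2)/(9*pi**2) + 32*sin(3*pi*θ/2)/(27*pi**3) - 16*cos(3*pi*θ/2)/(9*pi**2); evaluating from -4 to 4: ∫_{-4}^{4} (-2*θ**2 - 4*θ) cos(3*pi*θ/2) dθ = (-80/(9*pi**2)) - (16/(3*pi**2)) = -128/(9*pi**2).
Hence a_6 = (1/4)·(-128/(9*pi**2)) = -32/(9*pi**2).

-32/(9*pi**2)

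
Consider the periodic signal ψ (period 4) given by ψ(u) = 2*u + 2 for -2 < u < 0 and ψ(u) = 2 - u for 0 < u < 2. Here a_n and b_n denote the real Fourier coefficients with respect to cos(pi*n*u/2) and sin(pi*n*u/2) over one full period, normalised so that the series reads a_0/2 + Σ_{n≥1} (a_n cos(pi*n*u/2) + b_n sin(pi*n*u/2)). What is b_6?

b_6 = 1/2 ∫_{-2}^{2} ψ(u) sin(3*pi*u) du.
Split the integral at the breakpoints.
Integrating by parts (boundary term plus one more integral), an antiderivative of (2*u + 2) sin(3*pi*u) is -2*u*cos(3*pi*u)/(3*pi) + 2*sin(3*pi*u)/(9*pi**2) - 2*cos(3*pi*u)/(3*pi); evaluating from -2 to 0: ∫_{-2}^{0} (2*u + 2) sin(3*pi*u) du = (-2/(3*pi)) - (2/(3*pi)) = -4/(3*pi).
Integrating by parts (boundary term plus one more integral), an antiderivative of (2 - u) sin(3*pi*u) is u*cos(3*pi*u)/(3*pi) - sin(3*pi*u)/(9*pi**2) - 2*cos(3*pi*u)/(3*pi); evaluating from 0 to 2: ∫_{0}^{2} (2 - u) sin(3*pi*u) du = (0) - (-2/(3*pi)) = 2/(3*pi).
Summing the pieces and multiplying by (1/2) gives b_6 = -1/(3*pi).

-1/(3*pi)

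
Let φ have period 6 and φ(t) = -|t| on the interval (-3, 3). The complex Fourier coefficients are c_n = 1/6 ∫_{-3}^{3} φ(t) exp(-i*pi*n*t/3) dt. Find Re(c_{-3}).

Since φ is real-valued, Re(c_{-3}) = 1/6 ∫_{-3}^{3} φ(t) cos(-pi*t) dt = a_{3}/2.
φ is even and cos(-pi*t) is even, so the integrand is even: ∫_{-3}^{3} φ(t) cos(-pi*t) dt = 2∫_0^{3} φ(t) cos(-pi*t) dt.
Integrating by parts (boundary term plus one more integral), an antiderivative of (-t) cos(-pi*t) is -t*sin(pi*t)/pi - cos(pi*t)/pi**2; evaluating from 0 to 3: ∫_{0}^{3} (-t) cos(-pi*t) dt = (pi**(-2)) - (-1/pi**2) = 2/pi**2.
So ∫_{-3}^{3} φ(t) cos(-pi*t) dt = 4/pi**2.
Hence Re(c_{-3}) = (1/6)·(4/pi**2) = 2/(3*pi**2).

2/(3*pi**2)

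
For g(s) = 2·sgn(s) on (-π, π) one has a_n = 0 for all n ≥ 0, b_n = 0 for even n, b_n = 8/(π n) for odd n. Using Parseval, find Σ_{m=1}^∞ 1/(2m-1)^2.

pi**2/8

Parseval: Σ b_n^2 = (1/π) ∫_{-π}^{π} g(s)^2 ds = 8.
Only odd n contribute, with b_n^2 = 64/(π^2 n^2), so Σ_{m≥1} 1/(2m-1)^2 = π^2·(8)/64 = pi**2/8.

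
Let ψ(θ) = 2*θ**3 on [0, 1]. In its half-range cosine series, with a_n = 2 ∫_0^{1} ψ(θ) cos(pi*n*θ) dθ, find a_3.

4*(4 - 9*pi**2)/(27*pi**4)

a_3 = 2 ∫_0^{1} (2*θ**3) cos(3*pi*θ) dθ.
Integrating by parts three times (tabular method), an antiderivative of (2*θ**3) cos(3*pi*θ) is 2*θ**3*sin(3*pi*θ)/(3*pi) + 2*θ**2*cos(3*pi*θ)/(3*pi**2) - 4*θ*sin(3*pi*θ)/(9*pi**3) - 4*cos(3*pi*θ)/(27*pi**4); evaluating from 0 to 1: ∫_{0}^{1} (2*θ**3) cos(3*pi*θ) dθ = (2*(2 - 9*pi**2)/(27*pi**4)) - (-4/(27*pi**4)) = 2*(4 - 9*pi**2)/(27*pi**4).
Hence a_3 = 2·(2*(4 - 9*pi**2)/(27*pi**4)) = 4*(4 - 9*pi**2)/(27*pi**4).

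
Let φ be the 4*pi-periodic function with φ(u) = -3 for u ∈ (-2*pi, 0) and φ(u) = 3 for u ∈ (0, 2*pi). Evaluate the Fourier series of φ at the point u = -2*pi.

0

u = -2*pi differs from u = 2*pi by -1 full period(s), and the series is 4*pi-periodic.
At u = 2*pi the one-sided limits are φ(2*pi^-) = 3 and φ(2*pi^+) = -3.
By Dirichlet's theorem the series converges to their average, [(3) + (-3)]/2 = 0.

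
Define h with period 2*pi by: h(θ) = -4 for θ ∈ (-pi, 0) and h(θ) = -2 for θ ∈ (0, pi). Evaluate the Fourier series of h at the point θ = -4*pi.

-3

θ = -4*pi differs from θ = 0 by -2 full period(s), and the series is 2*pi-periodic.
At θ = 0 the one-sided limits are h(0^-) = -4 and h(0^+) = -2.
By Dirichlet's theorem the series converges to their average, [(-4) + (-2)]/2 = -3.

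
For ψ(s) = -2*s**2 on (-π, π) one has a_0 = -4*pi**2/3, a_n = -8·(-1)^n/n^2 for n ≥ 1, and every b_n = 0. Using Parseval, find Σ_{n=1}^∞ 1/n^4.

pi**4/90

Parseval: a_0^2/2 + Σ a_n^2 = (1/π) ∫_{-π}^{π} ψ(s)^2 ds = 8*pi**4/5.
Subtract a_0^2/2 = 8*pi**4/9: Σ a_n^2 = 32*pi**4/45.
Since a_n^2 = 64/n^4, Σ 1/n^4 = pi**4/90.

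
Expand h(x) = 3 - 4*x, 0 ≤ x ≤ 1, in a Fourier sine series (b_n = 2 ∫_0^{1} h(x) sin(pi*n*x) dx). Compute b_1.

4/pi

b_1 = 2 ∫_0^{1} (3 - 4*x) sin(pi*x) dx.
Integrating by parts (boundary term plus one more integral), an antiderivative of (3 - 4*x) sin(pi*x) is 4*x*cos(pi*x)/pi - 4*sin(pi*x)/pi**2 - 3*cos(pi*x)/pi; evaluating from 0 to 1: ∫_{0}^{1} (3 - 4*x) sin(pi*x) dx = (-1/pi) - (-3/pi) = 2/pi.
Hence b_1 = 2·(2/pi) = 4/pi.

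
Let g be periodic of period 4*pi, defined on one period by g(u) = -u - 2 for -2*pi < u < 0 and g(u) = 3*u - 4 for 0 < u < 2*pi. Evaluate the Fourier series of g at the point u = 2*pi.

At u = 2*pi the one-sided limits are g(2*pi^-) = -4 + 6*pi and g(2*pi^+) = -2 + 2*pi.
By Dirichlet's theorem the series converges to their average, [(-4 + 6*pi) + (-2 + 2*pi)]/2 = -3 + 4*pi.

-3 + 4*pi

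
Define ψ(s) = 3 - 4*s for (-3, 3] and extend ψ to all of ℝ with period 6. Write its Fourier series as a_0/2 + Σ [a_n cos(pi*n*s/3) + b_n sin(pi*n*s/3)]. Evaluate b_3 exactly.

b_3 = 1/3 ∫_{-3}^{3} ψ(s) sin(pi*s) ds.
Integrating by parts (boundary term plus one more integral), an antiderivative of (3 - 4*s) sin(pi*s) is 4*s*cos(pi*s)/pi - 4*sin(pi*s)/pi**2 - 3*cos(pi*s)/pi; evaluating from -3 to 3: ∫_{-3}^{3} (3 - 4*s) sin(pi*s) ds = (-9/pi) - (15/pi) = -24/pi.
Hence b_3 = (1/3)·(-24/pi) = -8/pi.

-8/pi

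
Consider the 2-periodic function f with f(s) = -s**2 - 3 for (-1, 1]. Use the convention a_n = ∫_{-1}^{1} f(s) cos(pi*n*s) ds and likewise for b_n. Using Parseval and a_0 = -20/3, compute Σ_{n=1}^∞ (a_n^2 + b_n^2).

8/45

Parseval: a_0^2/2 + Σ_{n≥1} (a_n^2+b_n^2) = ∫_{-1}^{1} f(s)^2 ds = 112/5.
Subtract a_0^2/2 = 200/9: Σ (a_n^2+b_n^2) = 8/45.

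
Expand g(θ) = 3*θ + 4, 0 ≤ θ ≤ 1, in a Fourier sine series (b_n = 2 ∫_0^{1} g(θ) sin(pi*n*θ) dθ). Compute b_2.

-3/pi

b_2 = 2 ∫_0^{1} (3*θ + 4) sin(2*pi*θ) dθ.
Integrating by parts (boundary term plus one more integral), an antiderivative of (3*θ + 4) sin(2*pi*θ) is -3*θ*cos(2*pi*θ)/(2*pi) + 3*sin(2*pi*θ)/(4*pi**2) - 2*cos(2*pi*θ)/pi; evaluating from 0 to 1: ∫_{0}^{1} (3*θ + 4) sin(2*pi*θ) dθ = (-7/(2*pi)) - (-2/pi) = -3/(2*pi).
Hence b_2 = 2·(-3/(2*pi)) = -3/pi.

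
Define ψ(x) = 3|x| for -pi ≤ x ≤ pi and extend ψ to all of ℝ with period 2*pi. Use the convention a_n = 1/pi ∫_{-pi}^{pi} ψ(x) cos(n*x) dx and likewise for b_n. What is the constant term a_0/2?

a_0 = 1/pi ∫_{-pi}^{pi} ψ(x) dx = 1/pi · (3*pi**2) = 3*pi.
So the constant term a_0/2 = 3*pi/2.

3*pi/2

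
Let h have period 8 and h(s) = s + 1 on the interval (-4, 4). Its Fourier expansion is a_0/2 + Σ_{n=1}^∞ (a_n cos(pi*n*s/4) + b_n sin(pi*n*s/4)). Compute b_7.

b_7 = 1/4 ∫_{-4}^{4} h(s) sin(7*pi*s/4) ds.
Integrating by parts (boundary term plus one more integral), an antiderivative of (s + 1) sin(7*pi*s/4) is -4*s*cos(7*pi*s/4)/(7*pi) + 16*sin(7*pi*s/4)/(49*pi**2) - 4*cos(7*pi*s/4)/(7*pi); evaluating from -4 to 4: ∫_{-4}^{4} (s + 1) sin(7*pi*s/4) ds = (20/(7*pi)) - (-12/(7*pi)) = 32/(7*pi).
Hence b_7 = (1/4)·(32/(7*pi)) = 8/(7*pi).

8/(7*pi)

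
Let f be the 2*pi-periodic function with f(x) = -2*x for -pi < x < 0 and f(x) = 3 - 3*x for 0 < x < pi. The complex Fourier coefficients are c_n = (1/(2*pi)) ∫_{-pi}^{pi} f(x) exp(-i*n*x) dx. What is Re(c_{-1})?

1/pi

Since f is real-valued, Re(c_{-1}) = (1/(2*pi)) ∫_{-pi}^{pi} f(x) cos(-x) dx = a_{1}/2.
Split the integral at the breakpoints.
Integrating by parts (boundary term plus one more integral), an antiderivative of (-2*x) cos(-x) is -2*x*sin(x) - 2*cos(x); evaluating from -pi to 0: ∫_{-pi}^{0} (-2*x) cos(-x) dx = (-2) - (2) = -4.
Integrating by parts (boundary term plus one more integral), an antiderivative of (3 - 3*x) cos(-x) is -3*x*sin(x) + 3*sin(x) - 3*cos(x); evaluating from 0 to pi: ∫_{0}^{pi} (3 - 3*x) cos(-x) dx = (3) - (-3) = 6.
So ∫_{-pi}^{pi} f(x) cos(-x) dx = 2.
Hence Re(c_{-1}) = (1/(2*pi))·(2) = 1/pi.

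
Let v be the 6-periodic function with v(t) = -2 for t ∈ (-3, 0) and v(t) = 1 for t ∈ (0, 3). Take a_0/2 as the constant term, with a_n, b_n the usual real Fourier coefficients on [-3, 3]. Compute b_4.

b_4 = 1/3 ∫_{-3}^{3} v(t) sin(4*pi*t/3) dt.
Split the integral at the breakpoints.
Directly, an antiderivative of (-2) sin(4*pi*t/3) is 3*cos(4*pi*t/3)/(2*pi); evaluating from -3 to 0: ∫_{-3}^{0} (-2) sin(4*pi*t/3) dt = (3/(2*pi)) - (3/(2*pi)) = 0.
Directly, an antiderivative of (1) sin(4*pi*t/3) is -3*cos(4*pi*t/3)/(4*pi); evaluating from 0 to 3: ∫_{0}^{3} (1) sin(4*pi*t/3) dt = (-3/(4*pi)) - (-3/(4*pi)) = 0.
Summing the pieces and multiplying by (1/3) gives b_4 = 0.

0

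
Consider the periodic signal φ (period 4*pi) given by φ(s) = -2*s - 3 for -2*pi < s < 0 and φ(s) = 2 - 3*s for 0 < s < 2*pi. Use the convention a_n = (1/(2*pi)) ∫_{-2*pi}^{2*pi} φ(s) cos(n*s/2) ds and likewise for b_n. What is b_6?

b_6 = (1/(2*pi)) ∫_{-2*pi}^{2*pi} φ(s) sin(3*s) ds.
Split the integral at the breakpoints.
Integrating by parts (boundary term plus one more integral), an antiderivative of (-2*s - 3) sin(3*s) is 2*s*cos(3*s)/3 - 2*sin(3*s)/9 + cos(3*s); evaluating from -2*pi to 0: ∫_{-2*pi}^{0} (-2*s - 3) sin(3*s) ds = (1) - (1 - 4*pi/3) = 4*pi/3.
Integrating by parts (boundary term plus one more integral), an antiderivative of (2 - 3*s) sin(3*s) is s*cos(3*s) - sin(3*s)/3 - 2*cos(3*s)/3; evaluating from 0 to 2*pi: ∫_{0}^{2*pi} (2 - 3*s) sin(3*s) ds = (-2/3 + 2*pi) - (-2/3) = 2*pi.
Summing the pieces and multiplying by (1/(2*pi)) gives b_6 = 5/3.

5/3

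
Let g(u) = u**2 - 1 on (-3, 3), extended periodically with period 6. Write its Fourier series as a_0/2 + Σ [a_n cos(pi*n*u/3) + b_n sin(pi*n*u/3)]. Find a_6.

pi**(-2)

a_6 = 1/3 ∫_{-3}^{3} g(u) cos(2*pi*u) du.
g is even and cos(2*pi*u) is even, so the integrand is even and a_6 = 2/3 ∫_0^{3} g(u) cos(2*pi*u) du.
Integrating by parts twice (tabular method), an antiderivative of (u**2 - 1) cos(2*pi*u) is u**2*sin(2*pi*u)/(2*pi) + u*cos(2*pi*u)/(2*pi**2) - sin(2*pi*u)/(2*pi) - sin(2*pi*u)/(4*pi**3); evaluating from 0 to 3: ∫_{0}^{3} (u**2 - 1) cos(2*pi*u) du = (3/(2*pi**2)) - (0) = 3/(2*pi**2).
Hence a_6 = (2/3)·(3/(2*pi**2)) = pi**(-2).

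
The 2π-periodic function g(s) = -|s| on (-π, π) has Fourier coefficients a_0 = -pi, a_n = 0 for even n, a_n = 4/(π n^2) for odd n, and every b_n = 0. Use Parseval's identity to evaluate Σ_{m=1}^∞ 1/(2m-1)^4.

Parseval: a_0^2/2 + Σ a_n^2 = (1/π) ∫_{-π}^{π} g(s)^2 ds = 2*pi**2/3.
Subtract a_0^2/2 = pi**2/2: Σ a_n^2 = pi**2/6.
Only odd n contribute, with a_n^2 = 16/(π^2 n^4), so Σ_{m≥1} 1/(2m-1)^4 = π^2·(pi**2/6)/16 = pi**4/96.

pi**4/96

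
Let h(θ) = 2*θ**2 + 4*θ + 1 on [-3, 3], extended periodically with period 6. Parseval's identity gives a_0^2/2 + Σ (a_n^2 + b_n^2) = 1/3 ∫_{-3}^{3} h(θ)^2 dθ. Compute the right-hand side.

1258/5

1/3 ∫_{-3}^{3} h(θ)^2 dθ = 1/3 · (3774/5) = 1258/5.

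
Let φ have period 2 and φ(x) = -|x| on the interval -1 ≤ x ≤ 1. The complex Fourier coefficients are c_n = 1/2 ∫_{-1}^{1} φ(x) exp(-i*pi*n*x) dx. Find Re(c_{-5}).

Since φ is real-valued, Re(c_{-5}) = 1/2 ∫_{-1}^{1} φ(x) cos(-5*pi*x) dx = a_{5}/2.
φ is even and cos(-5*pi*x) is even, so the integrand is even: ∫_{-1}^{1} φ(x) cos(-5*pi*x) dx = 2∫_0^{1} φ(x) cos(-5*pi*x) dx.
Integrating by parts (boundary term plus one more integral), an antiderivative of (-x) cos(-5*pi*x) is -x*sin(5*pi*x)/(5*pi) - cos(5*pi*x)/(25*pi**2); evaluating from 0 to 1: ∫_{0}^{1} (-x) cos(-5*pi*x) dx = (1/(25*pi**2)) - (-1/(25*pi**2)) = 2/(25*pi**2).
So ∫_{-1}^{1} φ(x) cos(-5*pi*x) dx = 4/(25*pi**2).
Hence Re(c_{-5}) = (1/2)·(4/(25*pi**2)) = 2/(25*pi**2).

2/(25*pi**2)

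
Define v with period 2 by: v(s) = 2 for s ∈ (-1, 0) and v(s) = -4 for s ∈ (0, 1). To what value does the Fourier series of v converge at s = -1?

-1

At s = -1 the one-sided limits are v(-1^-) = -4 and v(-1^+) = 2.
By Dirichlet's theorem the series converges to their average, [(-4) + (2)]/2 = -1.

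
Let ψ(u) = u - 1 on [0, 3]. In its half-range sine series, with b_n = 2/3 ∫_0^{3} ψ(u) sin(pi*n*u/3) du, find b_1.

2/pi

b_1 = 2/3 ∫_0^{3} (u - 1) sin(pi*u/3) du.
Integrating by parts (boundary term plus one more integral), an antiderivative of (u - 1) sin(pi*u/3) is -3*u*cos(pi*u/3)/pi + 9*sin(pi*u/3)/pi**2 + 3*cos(pi*u/3)/pi; evaluating from 0 to 3: ∫_{0}^{3} (u - 1) sin(pi*u/3) du = (6/pi) - (3/pi) = 3/pi.
Hence b_1 = (2/3)·(3/pi) = 2/pi.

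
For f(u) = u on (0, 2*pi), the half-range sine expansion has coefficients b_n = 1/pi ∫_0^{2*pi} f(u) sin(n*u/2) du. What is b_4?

-1

b_4 = 1/pi ∫_0^{2*pi} (u) sin(2*u) du.
Integrating by parts (boundary term plus one more integral), an antiderivative of (u) sin(2*u) is -u*cos(2*u)/2 + sin(2*u)/4; evaluating from 0 to 2*pi: ∫_{0}^{2*pi} (u) sin(2*u) du = (-pi) - (0) = -pi.
Hence b_4 = (1/pi)·(-pi) = -1.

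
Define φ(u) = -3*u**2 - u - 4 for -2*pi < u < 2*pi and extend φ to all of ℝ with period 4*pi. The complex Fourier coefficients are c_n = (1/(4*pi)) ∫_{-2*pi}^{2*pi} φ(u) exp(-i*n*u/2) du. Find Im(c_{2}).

Since φ is real-valued, Im(c_{2}) = -(1/(4*pi)) ∫_{-2*pi}^{2*pi} φ(u) sin(u) du = -b_{2}/2.
Integrating by parts twice (tabular method), an antiderivative of (-3*u**2 - u - 4) sin(u) is 3*u**2*cos(u) - 6*u*sin(u) + u*cos(u) - sin(u) - 2*cos(u); evaluating from -2*pi to 2*pi: ∫_{-2*pi}^{2*pi} (-3*u**2 - u - 4) sin(u) du = (-2 + 2*pi + 12*pi**2) - (-2*pi - 2 + 12*pi**2) = 4*pi.
Hence Im(c_{2}) = (-1/(4*pi))·(4*pi) = -1.

-1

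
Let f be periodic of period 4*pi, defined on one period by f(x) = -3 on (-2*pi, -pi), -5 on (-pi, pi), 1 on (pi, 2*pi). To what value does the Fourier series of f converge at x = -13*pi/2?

x = -13*pi/2 differs from x = 3*pi/2 by -2 full period(s), and the series is 4*pi-periodic.
f is continuous at x = 3*pi/2 with value 1, so the series converges to 1 there.

1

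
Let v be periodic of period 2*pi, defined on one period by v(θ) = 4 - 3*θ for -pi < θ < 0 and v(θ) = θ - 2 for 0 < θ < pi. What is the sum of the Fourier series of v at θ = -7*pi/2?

θ = -7*pi/2 differs from θ = pi/2 by -2 full period(s), and the series is 2*pi-periodic.
v is continuous at θ = pi/2 with value -2 + pi/2, so the series converges to -2 + pi/2 there.

-2 + pi/2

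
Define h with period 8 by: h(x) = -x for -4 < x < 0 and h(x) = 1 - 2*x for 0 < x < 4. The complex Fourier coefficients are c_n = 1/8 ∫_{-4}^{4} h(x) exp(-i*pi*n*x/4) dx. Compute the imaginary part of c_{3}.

5/(3*pi)

Since h is real-valued, Im(c_{3}) = -1/8 ∫_{-4}^{4} h(x) sin(3*pi*x/4) dx = -b_{3}/2.
Split the integral at the breakpoints.
Integrating by parts (boundary term plus one more integral), an antiderivative of (-x) sin(3*pi*x/4) is 4*x*cos(3*pi*x/4)/(3*pi) - 16*sin(3*pi*x/4)/(9*pi**2); evaluating from -4 to 0: ∫_{-4}^{0} (-x) sin(3*pi*x/4) dx = (0) - (16/(3*pi)) = -16/(3*pi).
Integrating by parts (boundary term plus one more integral), an antiderivative of (1 - 2*x) sin(3*pi*x/4) is 8*x*cos(3*pi*x/4)/(3*pi) - 32*sin(3*pi*x/4)/(9*pi**2) - 4*cos(3*pi*x/4)/(3*pi); evaluating from 0 to 4: ∫_{0}^{4} (1 - 2*x) sin(3*pi*x/4) dx = (-28/(3*pi)) - (-4/(3*pi)) = -8/pi.
So ∫_{-4}^{4} h(x) sin(3*pi*x/4) dx = -40/(3*pi).
Hence Im(c_{3}) = (-1/8)·(-40/(3*pi)) = 5/(3*pi).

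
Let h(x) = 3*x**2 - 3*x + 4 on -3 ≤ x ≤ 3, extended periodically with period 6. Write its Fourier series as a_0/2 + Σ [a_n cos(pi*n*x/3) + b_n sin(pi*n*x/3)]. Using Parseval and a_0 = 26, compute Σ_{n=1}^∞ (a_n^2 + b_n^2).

Parseval: a_0^2/2 + Σ_{n≥1} (a_n^2+b_n^2) = 1/3 ∫_{-3}^{3} h(x)^2 dx = 2608/5.
Subtract a_0^2/2 = 338: Σ (a_n^2+b_n^2) = 918/5.

918/5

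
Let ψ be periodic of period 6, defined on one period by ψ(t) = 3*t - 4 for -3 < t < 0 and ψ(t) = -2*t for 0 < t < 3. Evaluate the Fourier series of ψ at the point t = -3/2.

-17/2

ψ is continuous at t = -3/2 with value -17/2, so the series converges to -17/2 there.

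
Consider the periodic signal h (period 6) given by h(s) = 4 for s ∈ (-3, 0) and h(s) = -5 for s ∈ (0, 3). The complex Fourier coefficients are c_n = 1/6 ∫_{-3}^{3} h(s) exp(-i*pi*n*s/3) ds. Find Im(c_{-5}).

-9/(5*pi)

Since h is real-valued, Im(c_{-5}) = -1/6 ∫_{-3}^{3} h(s) sin(-5*pi*s/3) ds = b_{5}/2.
Split the integral at the breakpoints.
Directly, an antiderivative of (4) sin(-5*pi*s/3) is 12*cos(5*pi*s/3)/(5*pi); evaluating from -3 to 0: ∫_{-3}^{0} (4) sin(-5*pi*s/3) ds = (12/(5*pi)) - (-12/(5*pi)) = 24/(5*pi).
Directly, an antiderivative of (-5) sin(-5*pi*s/3) is -3*cos(5*pi*s/3)/pi; evaluating from 0 to 3: ∫_{0}^{3} (-5) sin(-5*pi*s/3) ds = (3/pi) - (-3/pi) = 6/pi.
So ∫_{-3}^{3} h(s) sin(-5*pi*s/3) ds = 54/(5*pi).
Hence Im(c_{-5}) = (-1/6)·(54/(5*pi)) = -9/(5*pi).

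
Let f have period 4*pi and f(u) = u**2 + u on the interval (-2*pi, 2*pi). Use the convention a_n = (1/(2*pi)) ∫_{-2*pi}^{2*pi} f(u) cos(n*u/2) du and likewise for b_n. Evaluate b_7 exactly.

b_7 = (1/(2*pi)) ∫_{-2*pi}^{2*pi} f(u) sin(7*u/2) du.
Integrating by parts twice (tabular method), an antiderivative of (u**2 + u) sin(7*u/2) is -2*u**2*cos(7*u/2)/7 + 8*u*sin(7*u/2)/49 - 2*u*cos(7*u/2)/7 + 4*sin(7*u/2)/49 + 16*cos(7*u/2)/343; evaluating from -2*pi to 2*pi: ∫_{-2*pi}^{2*pi} (u**2 + u) sin(7*u/2) du = (-16/343 + 4*pi/7 + 8*pi**2/7) - (-4*pi/7 - 16/343 + 8*pi**2/7) = 8*pi/7.
Hence b_7 = (1/(2*pi))·(8*pi/7) = 4/7.

4/7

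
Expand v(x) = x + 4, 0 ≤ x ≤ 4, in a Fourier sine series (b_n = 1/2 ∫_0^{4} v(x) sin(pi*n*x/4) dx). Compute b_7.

24/(7*pi)

b_7 = 1/2 ∫_0^{4} (x + 4) sin(7*pi*x/4) dx.
Integrating by parts (boundary term plus one more integral), an antiderivative of (x + 4) sin(7*pi*x/4) is -4*x*cos(7*pi*x/4)/(7*pi) + 16*sin(7*pi*x/4)/(49*pi**2) - 16*cos(7*pi*x/4)/(7*pi); evaluating from 0 to 4: ∫_{0}^{4} (x + 4) sin(7*pi*x/4) dx = (32/(7*pi)) - (-16/(7*pi)) = 48/(7*pi).
Hence b_7 = (1/2)·(48/(7*pi)) = 24/(7*pi).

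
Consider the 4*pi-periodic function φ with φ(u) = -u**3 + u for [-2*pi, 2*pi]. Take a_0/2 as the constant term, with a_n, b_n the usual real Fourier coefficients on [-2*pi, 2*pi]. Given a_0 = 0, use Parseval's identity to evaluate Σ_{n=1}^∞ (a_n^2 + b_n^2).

Parseval: a_0^2/2 + Σ_{n≥1} (a_n^2+b_n^2) = (1/(2*pi)) ∫_{-2*pi}^{2*pi} φ(u)^2 du = 8*pi**2*(-168*pi**2 + 35 + 240*pi**4)/105.
Subtract a_0^2/2 = 0: Σ (a_n^2+b_n^2) = 8*pi**2*(-168*pi**2 + 35 + 240*pi**4)/105.

8*pi**2*(-168*pi**2 + 35 + 240*pi**4)/105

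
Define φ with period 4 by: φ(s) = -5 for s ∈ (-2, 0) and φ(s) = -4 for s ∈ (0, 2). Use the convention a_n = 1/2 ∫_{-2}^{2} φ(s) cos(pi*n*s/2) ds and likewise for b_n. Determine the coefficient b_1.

2/pi

b_1 = 1/2 ∫_{-2}^{2} φ(s) sin(pi*s/2) ds.
Split the integral at the breakpoints.
Directly, an antiderivative of (-5) sin(pi*s/2) is 10*cos(pi*s/2)/pi; evaluating from -2 to 0: ∫_{-2}^{0} (-5) sin(pi*s/2) ds = (10/pi) - (-10/pi) = 20/pi.
Directly, an antiderivative of (-4) sin(pi*s/2) is 8*cos(pi*s/2)/pi; evaluating from 0 to 2: ∫_{0}^{2} (-4) sin(pi*s/2) ds = (-8/pi) - (8/pi) = -16/pi.
Summing the pieces and multiplying by (1/2) gives b_1 = 2/pi.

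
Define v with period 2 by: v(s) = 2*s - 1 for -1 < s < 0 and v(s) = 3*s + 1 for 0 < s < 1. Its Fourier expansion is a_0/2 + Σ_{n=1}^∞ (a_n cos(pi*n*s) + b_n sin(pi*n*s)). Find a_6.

0

a_6 = ∫_{-1}^{1} v(s) cos(6*pi*s) ds.
Split the integral at the breakpoints.
Integrating by parts (boundary term plus one more integral), an antiderivative of (2*s - 1) cos(6*pi*s) is s*sin(6*pi*s)/(3*pi) - sin(6*pi*s)/(6*pi) + cos(6*pi*s)/(18*pi**2); evaluating from -1 to 0: ∫_{-1}^{0} (2*s - 1) cos(6*pi*s) ds = (1/(18*pi**2)) - (1/(18*pi**2)) = 0.
Integrating by parts (boundary term plus one more integral), an antiderivative of (3*s + 1) cos(6*pi*s) is s*sin(6*pi*s)/(2*pi) + sin(6*pi*s)/(6*pi) + cos(6*pi*s)/(12*pi**2); evaluating from 0 to 1: ∫_{0}^{1} (3*s + 1) cos(6*pi*s) ds = (1/(12*pi**2)) - (1/(12*pi**2)) = 0.
Summing the pieces gives a_6 = 0.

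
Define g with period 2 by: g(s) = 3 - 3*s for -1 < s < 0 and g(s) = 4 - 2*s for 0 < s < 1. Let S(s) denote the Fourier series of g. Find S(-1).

4

At s = -1 the one-sided limits are g(-1^-) = 2 and g(-1^+) = 6.
By Dirichlet's theorem the series converges to their average, [(2) + (6)]/2 = 4.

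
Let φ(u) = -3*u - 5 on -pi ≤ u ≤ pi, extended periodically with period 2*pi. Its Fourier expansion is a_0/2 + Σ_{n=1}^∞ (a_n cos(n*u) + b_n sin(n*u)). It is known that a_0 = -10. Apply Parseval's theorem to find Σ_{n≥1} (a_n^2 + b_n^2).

6*pi**2

Parseval: a_0^2/2 + Σ_{n≥1} (a_n^2+b_n^2) = 1/pi ∫_{-pi}^{pi} φ(u)^2 du = 50 + 6*pi**2.
Subtract a_0^2/2 = 50: Σ (a_n^2+b_n^2) = 6*pi**2.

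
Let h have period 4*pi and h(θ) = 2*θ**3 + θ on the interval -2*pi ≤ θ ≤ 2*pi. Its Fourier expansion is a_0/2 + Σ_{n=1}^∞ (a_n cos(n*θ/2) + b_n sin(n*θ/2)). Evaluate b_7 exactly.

b_7 = (1/(2*pi)) ∫_{-2*pi}^{2*pi} h(θ) sin(7*θ/2) dθ.
h is odd and sin(7*θ/2) is odd, so the integrand is even and b_7 = 1/pi ∫_0^{2*pi} h(θ) sin(7*θ/2) dθ.
Integrating by parts three times (tabular method), an antiderivative of (2*θ**3 + θ) sin(7*θ/2) is -4*θ**3*cos(7*θ/2)/7 + 24*θ**2*sin(7*θ/2)/49 - 2*θ*cos(7*θ/2)/343 + 4*sin(7*θ/2)/2401; evaluating from 0 to 2*pi: ∫_{0}^{2*pi} (2*θ**3 + θ) sin(7*θ/2) dθ = (4*pi*(1 + 392*pi**2)/343) - (0) = 4*pi*(1 + 392*pi**2)/343.
Hence b_7 = (1/pi)·(4*pi*(1 + 392*pi**2)/343) = 4/343 + 32*pi**2/7.

4/343 + 32*pi**2/7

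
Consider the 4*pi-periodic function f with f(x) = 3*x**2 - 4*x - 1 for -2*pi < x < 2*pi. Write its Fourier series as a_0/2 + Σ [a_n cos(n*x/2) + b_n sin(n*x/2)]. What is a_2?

a_2 = (1/(2*pi)) ∫_{-2*pi}^{2*pi} f(x) cos(x) dx.
Integrating by parts twice (tabular method), an antiderivative of (3*x**2 - 4*x - 1) cos(x) is 3*x**2*sin(x) - 4*x*sin(x) + 6*x*cos(x) - 7*sin(x) - 4*cos(x); evaluating from -2*pi to 2*pi: ∫_{-2*pi}^{2*pi} (3*x**2 - 4*x - 1) cos(x) dx = (-4 + 12*pi) - (-12*pi - 4) = 24*pi.
Hence a_2 = (1/(2*pi))·(24*pi) = 12.

12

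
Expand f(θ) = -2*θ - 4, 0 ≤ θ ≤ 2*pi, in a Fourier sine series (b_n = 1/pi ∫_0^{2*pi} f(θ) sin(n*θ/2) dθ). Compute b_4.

b_4 = 1/pi ∫_0^{2*pi} (-2*θ - 4) sin(2*θ) dθ.
Integrating by parts (boundary term plus one more integral), an antiderivative of (-2*θ - 4) sin(2*θ) is θ*cos(2*θ) - sin(2*θ)/2 + 2*cos(2*θ); evaluating from 0 to 2*pi: ∫_{0}^{2*pi} (-2*θ - 4) sin(2*θ) dθ = (2 + 2*pi) - (2) = 2*pi.
Hence b_4 = (1/pi)·(2*pi) = 2.

2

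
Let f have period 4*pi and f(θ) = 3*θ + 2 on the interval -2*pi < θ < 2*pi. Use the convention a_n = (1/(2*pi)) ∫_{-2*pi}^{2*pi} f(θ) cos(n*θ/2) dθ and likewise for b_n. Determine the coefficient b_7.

12/7

b_7 = (1/(2*pi)) ∫_{-2*pi}^{2*pi} f(θ) sin(7*θ/2) dθ.
Integrating by parts (boundary term plus one more integral), an antiderivative of (3*θ + 2) sin(7*θ/2) is -6*θ*cos(7*θ/2)/7 + 12*sin(7*θ/2)/49 - 4*cos(7*θ/2)/7; evaluating from -2*pi to 2*pi: ∫_{-2*pi}^{2*pi} (3*θ + 2) sin(7*θ/2) dθ = (4/7 + 12*pi/7) - (4/7 - 12*pi/7) = 24*pi/7.
Hence b_7 = (1/(2*pi))·(24*pi/7) = 12/7.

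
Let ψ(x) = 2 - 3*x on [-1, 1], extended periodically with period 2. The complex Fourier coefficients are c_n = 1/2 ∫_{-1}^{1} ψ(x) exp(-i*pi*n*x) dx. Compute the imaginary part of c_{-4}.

Since ψ is real-valued, Im(c_{-4}) = -1/2 ∫_{-1}^{1} ψ(x) sin(-4*pi*x) dx = b_{4}/2.
Integrating by parts (boundary term plus one more integral), an antiderivative of (2 - 3*x) sin(-4*pi*x) is -3*x*cos(4*pi*x)/(4*pi) + 3*sin(4*pi*x)/(16*pi**2) + cos(4*pi*x)/(2*pi); evaluating from -1 to 1: ∫_{-1}^{1} (2 - 3*x) sin(-4*pi*x) dx = (-1/(4*pi)) - (5/(4*pi)) = -3/(2*pi).
Hence Im(c_{-4}) = (-1/2)·(-3/(2*pi)) = 3/(4*pi).

3/(4*pi)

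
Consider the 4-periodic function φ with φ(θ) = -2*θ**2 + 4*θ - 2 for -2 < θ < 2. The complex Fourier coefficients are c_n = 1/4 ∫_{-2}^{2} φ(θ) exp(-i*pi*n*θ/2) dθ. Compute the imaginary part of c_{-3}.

8/(3*pi)

Since φ is real-valued, Im(c_{-3}) = -1/4 ∫_{-2}^{2} φ(θ) sin(-3*pi*θ/2) dθ = b_{3}/2.
Integrating by parts twice (tabular method), an antiderivative of (-2*θ**2 + 4*θ - 2) sin(-3*pi*θ/2) is -4*θ**2*cos(3*pi*θ/2)/(3*pi) + 16*θ*sin(3*pi*θ/2)/(9*pi**2) + 8*θ*cos(3*pi*θ/2)/(3*pi) - 16*sin(3*pi*θ/2)/(9*pi**2) - 4*cos(3*pi*θ/2)/(3*pi) + 32*cos(3*pi*θ/2)/(27*pi**3); evaluating from -2 to 2: ∫_{-2}^{2} (-2*θ**2 + 4*θ - 2) sin(-3*pi*θ/2) dθ = (4*(-8 + 9*pi**2)/(27*pi**3)) - (-32/(27*pi**3) + 12/pi) = -32/(3*pi).
Hence Im(c_{-3}) = (-1/4)·(-32/(3*pi)) = 8/(3*pi).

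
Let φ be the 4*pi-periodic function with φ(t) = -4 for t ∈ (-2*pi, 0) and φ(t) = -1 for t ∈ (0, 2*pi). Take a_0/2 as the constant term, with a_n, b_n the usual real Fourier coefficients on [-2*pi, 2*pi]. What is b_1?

b_1 = (1/(2*pi)) ∫_{-2*pi}^{2*pi} φ(t) sin(t/2) dt.
Split the integral at the breakpoints.
Directly, an antiderivative of (-4) sin(t/2) is 8*cos(t/2); evaluating from -2*pi to 0: ∫_{-2*pi}^{0} (-4) sin(t/2) dt = (8) - (-8) = 16.
Directly, an antiderivative of (-1) sin(t/2) is 2*cos(t/2); evaluating from 0 to 2*pi: ∫_{0}^{2*pi} (-1) sin(t/2) dt = (-2) - (2) = -4.
Summing the pieces and multiplying by (1/(2*pi)) gives b_1 = 6/pi.

6/pi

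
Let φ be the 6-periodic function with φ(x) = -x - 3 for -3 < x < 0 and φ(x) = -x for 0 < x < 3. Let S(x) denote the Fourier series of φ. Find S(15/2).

x = 15/2 differs from x = 3/2 by 1 full period(s), and the series is 6-periodic.
φ is continuous at x = 3/2 with value -3/2, so the series converges to -3/2 there.

-3/2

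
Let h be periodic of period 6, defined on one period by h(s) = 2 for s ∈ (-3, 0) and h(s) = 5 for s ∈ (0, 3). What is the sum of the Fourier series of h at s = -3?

At s = -3 the one-sided limits are h(-3^-) = 5 and h(-3^+) = 2.
By Dirichlet's theorem the series converges to their average, [(5) + (2)]/2 = 7/2.

7/2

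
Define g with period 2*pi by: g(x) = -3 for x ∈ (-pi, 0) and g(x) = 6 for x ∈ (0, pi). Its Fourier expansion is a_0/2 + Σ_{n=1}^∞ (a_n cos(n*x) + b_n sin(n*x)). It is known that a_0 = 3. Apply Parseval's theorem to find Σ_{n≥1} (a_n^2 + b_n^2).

81/2

Parseval: a_0^2/2 + Σ_{n≥1} (a_n^2+b_n^2) = 1/pi ∫_{-pi}^{pi} g(x)^2 dx = 45.
Subtract a_0^2/2 = 9/2: Σ (a_n^2+b_n^2) = 81/2.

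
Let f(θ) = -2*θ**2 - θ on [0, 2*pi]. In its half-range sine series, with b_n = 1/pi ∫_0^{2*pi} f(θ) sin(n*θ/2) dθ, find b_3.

4*(-36*pi**2 - 9*pi + 16)/(27*pi)

b_3 = 1/pi ∫_0^{2*pi} (-2*θ**2 - θ) sin(3*θ/2) dθ.
Integrating by parts twice (tabular method), an antiderivative of (-2*θ**2 - θ) sin(3*θ/2) is 4*θ**2*cos(3*θ/2)/3 - 16*θ*sin(3*θ/2)/9 + 2*θ*cos(3*θ/2)/3 - 4*sin(3*θ/2)/9 - 32*cos(3*θ/2)/27; evaluating from 0 to 2*pi: ∫_{0}^{2*pi} (-2*θ**2 - θ) sin(3*θ/2) dθ = (-16*pi**2/3 - 4*pi/3 + 32/27) - (-32/27) = -16*pi**2/3 - 4*pi/3 + 64/27.
Hence b_3 = (1/pi)·(-16*pi**2/3 - 4*pi/3 + 64/27) = 4*(-36*pi**2 - 9*pi + 16)/(27*pi).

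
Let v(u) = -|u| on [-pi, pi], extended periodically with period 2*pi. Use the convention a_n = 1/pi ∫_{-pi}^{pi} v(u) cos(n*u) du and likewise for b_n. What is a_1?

a_1 = 1/pi ∫_{-pi}^{pi} v(u) cos(u) du.
v is even and cos(u) is even, so the integrand is even and a_1 = 2/pi ∫_0^{pi} v(u) cos(u) du.
Integrating by parts (boundary term plus one more integral), an antiderivative of (-u) cos(u) is -u*sin(u) - cos(u); evaluating from 0 to pi: ∫_{0}^{pi} (-u) cos(u) du = (1) - (-1) = 2.
Hence a_1 = (2/pi)·(2) = 4/pi.

4/pi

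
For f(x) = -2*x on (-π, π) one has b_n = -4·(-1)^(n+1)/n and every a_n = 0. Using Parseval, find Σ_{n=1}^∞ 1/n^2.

pi**2/6

Parseval: Σ b_n^2 = (1/π) ∫_{-π}^{π} f(x)^2 dx = 8*pi**2/3.
Σ b_n^2 = Σ 16/n^2, so Σ 1/n^2 = (8*pi**2/3)/16 = pi**2/6.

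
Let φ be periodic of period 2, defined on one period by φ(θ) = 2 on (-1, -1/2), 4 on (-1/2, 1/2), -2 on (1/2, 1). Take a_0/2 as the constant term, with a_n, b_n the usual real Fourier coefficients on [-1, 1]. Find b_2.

4/pi

b_2 = ∫_{-1}^{1} φ(θ) sin(2*pi*θ) dθ.
Split the integral at the breakpoints.
Directly, an antiderivative of (2) sin(2*pi*θ) is -cos(2*pi*θ)/pi; evaluating from -1 to -1/2: ∫_{-1}^{-1/2} (2) sin(2*pi*θ) dθ = (1/pi) - (-1/pi) = 2/pi.
Directly, an antiderivative of (4) sin(2*pi*θ) is -2*cos(2*pi*θ)/pi; evaluating from -1/2 to 1/2: ∫_{-1/2}^{1/2} (4) sin(2*pi*θ) dθ = (2/pi) - (2/pi) = 0.
Directly, an antiderivative of (-2) sin(2*pi*θ) is cos(2*pi*θ)/pi; evaluating from 1/2 to 1: ∫_{1/2}^{1} (-2) sin(2*pi*θ) dθ = (1/pi) - (-1/pi) = 2/pi.
Summing the pieces gives b_2 = 4/pi.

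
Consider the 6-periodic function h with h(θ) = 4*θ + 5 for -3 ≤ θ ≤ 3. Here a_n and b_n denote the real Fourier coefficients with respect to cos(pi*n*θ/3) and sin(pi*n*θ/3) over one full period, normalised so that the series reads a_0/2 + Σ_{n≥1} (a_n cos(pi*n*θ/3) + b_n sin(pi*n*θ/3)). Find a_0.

10

a_0 = 1/3 ∫_{-3}^{3} h(θ) dθ = 1/3 · (30) = 10.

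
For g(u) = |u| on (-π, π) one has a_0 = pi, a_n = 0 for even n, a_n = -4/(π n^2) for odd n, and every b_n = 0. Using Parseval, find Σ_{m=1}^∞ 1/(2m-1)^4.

pi**4/96

Parseval: a_0^2/2 + Σ a_n^2 = (1/π) ∫_{-π}^{π} g(u)^2 du = 2*pi**2/3.
Subtract a_0^2/2 = pi**2/2: Σ a_n^2 = pi**2/6.
Only odd n contribute, with a_n^2 = 16/(π^2 n^4), so Σ_{m≥1} 1/(2m-1)^4 = π^2·(pi**2/6)/16 = pi**4/96.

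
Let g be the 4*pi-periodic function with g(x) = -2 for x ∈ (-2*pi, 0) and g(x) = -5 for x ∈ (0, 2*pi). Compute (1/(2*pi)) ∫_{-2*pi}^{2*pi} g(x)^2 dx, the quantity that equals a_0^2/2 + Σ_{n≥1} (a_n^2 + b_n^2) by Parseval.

29

(1/(2*pi)) ∫_{-2*pi}^{2*pi} g(x)^2 dx = (1/(2*pi)) · (58*pi) = 29.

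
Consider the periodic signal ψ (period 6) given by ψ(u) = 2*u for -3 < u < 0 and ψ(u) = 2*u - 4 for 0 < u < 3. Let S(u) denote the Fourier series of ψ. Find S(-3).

At u = -3 the one-sided limits are ψ(-3^-) = 2 and ψ(-3^+) = -6.
By Dirichlet's theorem the series converges to their average, [(2) + (-6)]/2 = -2.

-2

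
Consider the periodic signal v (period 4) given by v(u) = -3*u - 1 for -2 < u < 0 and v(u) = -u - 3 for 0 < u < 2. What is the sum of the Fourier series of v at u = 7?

u = 7 differs from u = -1 by 2 full period(s), and the series is 4-periodic.
v is continuous at u = -1 with value 2, so the series converges to 2 there.

2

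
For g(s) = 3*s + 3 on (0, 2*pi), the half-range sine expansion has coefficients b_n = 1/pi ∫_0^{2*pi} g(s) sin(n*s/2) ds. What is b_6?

b_6 = 1/pi ∫_0^{2*pi} (3*s + 3) sin(3*s) ds.
Integrating by parts (boundary term plus one more integral), an antiderivative of (3*s + 3) sin(3*s) is -s*cos(3*s) + sin(3*s)/3 - cos(3*s); evaluating from 0 to 2*pi: ∫_{0}^{2*pi} (3*s + 3) sin(3*s) ds = (-2*pi - 1) - (-1) = -2*pi.
Hence b_6 = (1/pi)·(-2*pi) = -2.

-2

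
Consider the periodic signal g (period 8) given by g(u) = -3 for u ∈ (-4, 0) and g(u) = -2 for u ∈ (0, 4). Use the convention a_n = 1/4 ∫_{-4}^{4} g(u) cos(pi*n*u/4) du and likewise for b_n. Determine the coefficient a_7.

a_7 = 1/4 ∫_{-4}^{4} g(u) cos(7*pi*u/4) du.
Split the integral at the breakpoints.
Directly, an antiderivative of (-3) cos(7*pi*u/4) is -12*sin(7*pi*u/4)/(7*pi); evaluating from -4 to 0: ∫_{-4}^{0} (-3) cos(7*pi*u/4) du = (0) - (0) = 0.
Directly, an antiderivative of (-2) cos(7*pi*u/4) is -8*sin(7*pi*u/4)/(7*pi); evaluating from 0 to 4: ∫_{0}^{4} (-2) cos(7*pi*u/4) du = (0) - (0) = 0.
Summing the pieces and multiplying by (1/4) gives a_7 = 0.

0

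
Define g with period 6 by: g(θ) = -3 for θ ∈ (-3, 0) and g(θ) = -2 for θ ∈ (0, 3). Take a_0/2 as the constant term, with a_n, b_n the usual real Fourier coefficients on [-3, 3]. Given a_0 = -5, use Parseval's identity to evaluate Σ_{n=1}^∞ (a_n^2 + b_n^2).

Parseval: a_0^2/2 + Σ_{n≥1} (a_n^2+b_n^2) = 1/3 ∫_{-3}^{3} g(θ)^2 dθ = 13.
Subtract a_0^2/2 = 25/2: Σ (a_n^2+b_n^2) = 1/2.

1/2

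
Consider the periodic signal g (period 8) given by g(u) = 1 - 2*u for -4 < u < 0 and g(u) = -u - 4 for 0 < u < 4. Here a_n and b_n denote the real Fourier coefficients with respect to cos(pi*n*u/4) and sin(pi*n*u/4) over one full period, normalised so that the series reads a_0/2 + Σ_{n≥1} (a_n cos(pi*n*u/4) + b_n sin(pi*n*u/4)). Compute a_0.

a_0 = 1/4 ∫_{-4}^{4} g(u) du = 1/4 · (-4) = -1.

-1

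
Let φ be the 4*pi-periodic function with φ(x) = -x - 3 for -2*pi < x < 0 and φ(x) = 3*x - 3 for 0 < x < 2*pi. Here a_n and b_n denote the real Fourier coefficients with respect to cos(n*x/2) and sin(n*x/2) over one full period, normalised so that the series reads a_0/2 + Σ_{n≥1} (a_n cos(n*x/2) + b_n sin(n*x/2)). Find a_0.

a_0 = (1/(2*pi)) ∫_{-2*pi}^{2*pi} φ(x) dx = (1/(2*pi)) · (4*pi*(-3 + 2*pi)) = -6 + 4*pi.

-6 + 4*pi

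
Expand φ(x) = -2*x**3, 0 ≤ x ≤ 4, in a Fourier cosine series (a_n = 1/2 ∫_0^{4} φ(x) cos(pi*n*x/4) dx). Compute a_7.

a_7 = 1/2 ∫_0^{4} (-2*x**3) cos(7*pi*x/4) dx.
Integrating by parts three times (tabular method), an antiderivative of (-2*x**3) cos(7*pi*x/4) is -8*x**3*sin(7*pi*x/4)/(7*pi) - 96*x**2*cos(7*pi*x/4)/(49*pi**2) + 768*x*sin(7*pi*x/4)/(343*pi**3) + 3072*cos(7*pi*x/4)/(2401*pi**4); evaluating from 0 to 4: ∫_{0}^{4} (-2*x**3) cos(7*pi*x/4) dx = (1536*(-2 + 49*pi**2)/(2401*pi**4)) - (3072/(2401*pi**4)) = 1536*(-4 + 49*pi**2)/(2401*pi**4).
Hence a_7 = (1/2)·(1536*(-4 + 49*pi**2)/(2401*pi**4)) = 768*(-4 + 49*pi**2)/(2401*pi**4).

768*(-4 + 49*pi**2)/(2401*pi**4)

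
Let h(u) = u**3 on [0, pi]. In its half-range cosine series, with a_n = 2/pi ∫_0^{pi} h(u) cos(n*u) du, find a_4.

3*pi/8

a_4 = 2/pi ∫_0^{pi} (u**3) cos(4*u) du.
Integrating by parts three times (tabular method), an antiderivative of (u**3) cos(4*u) is u**3*sin(4*u)/4 + 3*u**2*cos(4*u)/16 - 3*u*sin(4*u)/32 - 3*cos(4*u)/128; evaluating from 0 to pi: ∫_{0}^{pi} (u**3) cos(4*u) du = (-3/128 + 3*pi**2/16) - (-3/128) = 3*pi**2/16.
Hence a_4 = (2/pi)·(3*pi**2/16) = 3*pi/8.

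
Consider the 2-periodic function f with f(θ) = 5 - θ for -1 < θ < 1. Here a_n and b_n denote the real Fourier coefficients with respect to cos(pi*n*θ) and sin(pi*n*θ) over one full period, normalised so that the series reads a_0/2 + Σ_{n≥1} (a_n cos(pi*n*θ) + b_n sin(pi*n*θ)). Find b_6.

b_6 = ∫_{-1}^{1} f(θ) sin(6*pi*θ) dθ.
Integrating by parts (boundary term plus one more integral), an antiderivative of (5 - θ) sin(6*pi*θ) is θ*cos(6*pi*θ)/(6*pi) - sin(6*pi*θ)/(36*pi**2) - 5*cos(6*pi*θ)/(6*pi); evaluating from -1 to 1: ∫_{-1}^{1} (5 - θ) sin(6*pi*θ) dθ = (-2/(3*pi)) - (-1/pi) = 1/(3*pi).
Hence b_6 = 1/(3*pi).

1/(3*pi)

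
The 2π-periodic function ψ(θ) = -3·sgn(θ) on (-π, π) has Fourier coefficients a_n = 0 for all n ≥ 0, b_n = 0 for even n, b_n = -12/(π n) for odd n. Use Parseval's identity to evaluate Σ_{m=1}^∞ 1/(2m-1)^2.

Parseval: Σ b_n^2 = (1/π) ∫_{-π}^{π} ψ(θ)^2 dθ = 18.
Only odd n contribute, with b_n^2 = 144/(π^2 n^2), so Σ_{m≥1} 1/(2m-1)^2 = π^2·(18)/144 = pi**2/8.

pi**2/8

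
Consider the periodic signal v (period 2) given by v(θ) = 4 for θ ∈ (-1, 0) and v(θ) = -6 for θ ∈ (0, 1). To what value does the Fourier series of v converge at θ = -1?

-1

At θ = -1 the one-sided limits are v(-1^-) = -6 and v(-1^+) = 4.
By Dirichlet's theorem the series converges to their average, [(-6) + (4)]/2 = -1.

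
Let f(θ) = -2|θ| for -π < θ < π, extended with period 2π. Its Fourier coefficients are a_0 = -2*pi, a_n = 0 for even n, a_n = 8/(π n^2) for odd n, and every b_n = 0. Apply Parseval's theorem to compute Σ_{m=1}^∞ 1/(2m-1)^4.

Parseval: a_0^2/2 + Σ a_n^2 = (1/π) ∫_{-π}^{π} f(θ)^2 dθ = 8*pi**2/3.
Subtract a_0^2/2 = 2*pi**2: Σ a_n^2 = 2*pi**2/3.
Only odd n contribute, with a_n^2 = 64/(π^2 n^4), so Σ_{m≥1} 1/(2m-1)^4 = π^2·(2*pi**2/3)/64 = pi**4/96.

pi**4/96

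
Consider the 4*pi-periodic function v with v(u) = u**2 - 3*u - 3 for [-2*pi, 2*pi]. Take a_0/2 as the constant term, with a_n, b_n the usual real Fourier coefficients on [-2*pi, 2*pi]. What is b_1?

-12

b_1 = (1/(2*pi)) ∫_{-2*pi}^{2*pi} v(u) sin(u/2) du.
Integrating by parts twice (tabular method), an antiderivative of (u**2 - 3*u - 3) sin(u/2) is -2*u**2*cos(u/2) + 8*u*sin(u/2) + 6*u*cos(u/2) - 12*sin(u/2) + 22*cos(u/2); evaluating from -2*pi to 2*pi: ∫_{-2*pi}^{2*pi} (u**2 - 3*u - 3) sin(u/2) du = (-12*pi - 22 + 8*pi**2) - (-22 + 12*pi + 8*pi**2) = -24*pi.
Hence b_1 = (1/(2*pi))·(-24*pi) = -12.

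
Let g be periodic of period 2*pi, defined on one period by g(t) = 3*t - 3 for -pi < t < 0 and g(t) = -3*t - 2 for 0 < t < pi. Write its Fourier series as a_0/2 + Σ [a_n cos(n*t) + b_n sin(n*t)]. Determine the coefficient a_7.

12/(49*pi)

a_7 = 1/pi ∫_{-pi}^{pi} g(t) cos(7*t) dt.
Split the integral at the breakpoints.
Integrating by parts (boundary term plus one more integral), an antiderivative of (3*t - 3) cos(7*t) is 3*t*sin(7*t)/7 - 3*sin(7*t)/7 + 3*cos(7*t)/49; evaluating from -pi to 0: ∫_{-pi}^{0} (3*t - 3) cos(7*t) dt = (3/49) - (-3/49) = 6/49.
Integrating by parts (boundary term plus one more integral), an antiderivative of (-3*t - 2) cos(7*t) is -3*t*sin(7*t)/7 - 2*sin(7*t)/7 - 3*cos(7*t)/49; evaluating from 0 to pi: ∫_{0}^{pi} (-3*t - 2) cos(7*t) dt = (3/49) - (-3/49) = 6/49.
Summing the pieces and multiplying by (1/pi) gives a_7 = 12/(49*pi).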